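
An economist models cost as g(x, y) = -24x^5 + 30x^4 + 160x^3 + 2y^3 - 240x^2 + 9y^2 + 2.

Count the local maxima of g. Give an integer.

g separates as a function of x plus a function of y, so ∇g=0 decouples.
∂g/∂x = -120x(x - 2)(x - 1)(x + 2) = 0 at x ∈ {-2, 0, 1, 2}; ∂g/∂y = 6y(y + 3) = 0 at y ∈ {-3, 0}.
The Hessian is diagonal: diag(g_xx, g_yy). Second derivatives: g_xx(-2)=2880, g_xx(0)=-480, g_xx(1)=360, g_xx(2)=-960; g_yy(-3)=-18, g_yy(0)=18.
Local maxima occur where both diagonal entries negative: (0, -3), (2, -3). Count: 2.

2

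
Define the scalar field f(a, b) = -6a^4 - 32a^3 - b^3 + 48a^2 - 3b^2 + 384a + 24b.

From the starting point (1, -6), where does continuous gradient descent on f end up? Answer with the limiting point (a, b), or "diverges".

f is separable, so gradient descent decouples: a follows -∂f/∂a, b follows -∂f/∂b.
∂f/∂a = -24(a - 2)(a + 2)(a + 4); at a=1 this is 360, so a decreases.
∂f/∂b = -3(b - 2)(b + 4); at b=-6 this is -48, so b increases.
a converges to its nearest critical value -2 (a local min of the a-part); b converges to -4. The iterate converges to (-2, -4).

(-2, -4)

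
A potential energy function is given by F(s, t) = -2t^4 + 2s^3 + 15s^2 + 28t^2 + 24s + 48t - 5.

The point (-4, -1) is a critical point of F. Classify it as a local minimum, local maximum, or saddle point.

saddle point

The mixed partial ∂²F/∂s∂t is 0, so the Hessian at any point is diag(F_ss, F_tt) = diag(6(2s + 5), 8(-3t^2 + 7)).
At (-4, -1): H = diag(-18, 32).
The eigenvalues have opposite signs, so H is indefinite: a saddle point.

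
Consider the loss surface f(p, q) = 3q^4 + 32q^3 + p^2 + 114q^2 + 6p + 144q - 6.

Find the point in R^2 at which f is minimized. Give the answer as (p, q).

(-3, -1)

f(p,q) separates as A(p) + B(q) − 6, so its minimum is min A + min B − 6.
A'(p) = 2p + 6 vanishes at p ∈ {-3}; B'(q) = 12(q + 1)(q + 3)(q + 4) vanishes at q ∈ {-4, -3, -1}.
Local minima of A (where A''>0): A(-3)=-9. Local minima of B: B(-4)=-32, B(-1)=-59.
So the global minimum of f is A(-3) + B(-1) − 6 = -9 − 59 − 6 = -74, attained at (-3, -1).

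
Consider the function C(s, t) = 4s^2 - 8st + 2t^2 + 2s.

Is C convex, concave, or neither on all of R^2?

neither

C is quadratic, so its Hessian is the constant matrix H = [[8, -8], [-8, 4]].
det(H) = -32, tr(H) = 12.
det(H) < 0, so H is indefinite: neither convex nor concave.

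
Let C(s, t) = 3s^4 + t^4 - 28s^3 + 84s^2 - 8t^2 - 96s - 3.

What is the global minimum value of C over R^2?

-83

C(s,t) separates as P(s) + Q(t) − 3, so its minimum is min P + min Q − 3.
P'(s) = 12(s - 4)(s - 2)(s - 1) vanishes at s ∈ {1, 2, 4}; Q'(t) = 4t(t - 2)(t + 2) vanishes at t ∈ {-2, 0, 2}.
Local minima of P (where P''>0): P(1)=-37, P(4)=-64. Local minima of Q: Q(-2)=-16, Q(2)=-16.
So the global minimum of C is P(4) + Q(-2) − 3 = -64 − 16 − 3 = -83, attained at (4, -2).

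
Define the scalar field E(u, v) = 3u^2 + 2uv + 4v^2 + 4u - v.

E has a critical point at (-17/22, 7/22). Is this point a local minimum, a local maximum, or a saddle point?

The Hessian of E is constant: H = [[6, 2], [2, 8]].
det(H) = 6·8 − 2² = 44.
det(H) > 0 and tr(H) = 14 > 0, so H is positive definite and the point is a local minimum.

local minimum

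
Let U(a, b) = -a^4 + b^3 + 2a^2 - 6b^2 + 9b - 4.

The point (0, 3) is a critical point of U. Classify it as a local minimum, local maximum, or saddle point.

The mixed partial ∂²U/∂a∂b is 0, so the Hessian at any point is diag(U_aa, U_bb) = diag(4(-3a^2 + 1), 6(b - 2)).
At (0, 3): H = diag(4, 6).
Both eigenvalues are positive, so H is positive definite: a local minimum.

local minimum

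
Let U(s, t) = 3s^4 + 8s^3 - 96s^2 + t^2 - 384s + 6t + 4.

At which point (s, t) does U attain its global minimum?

U(s,t) separates as P(s) + Q(t) + 4, so its minimum is min P + min Q + 4.
P'(s) = 12(s - 4)(s + 2)(s + 4) vanishes at s ∈ {-4, -2, 4}; Q'(t) = 2(t + 3) vanishes at t ∈ {-3}.
Local minima of P (where P''>0): P(-4)=256, P(4)=-1792. Local minima of Q: Q(-3)=-9.
So the global minimum of U is P(4) + Q(-3) + 4 = -1792 − 9 + 4 = -1797, attained at (4, -3).

(4, -3)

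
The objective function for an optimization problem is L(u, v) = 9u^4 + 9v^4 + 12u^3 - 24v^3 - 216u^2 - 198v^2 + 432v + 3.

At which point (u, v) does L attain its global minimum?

L(u,v) separates as P(u) + Q(v) + 3, so its minimum is min P + min Q + 3.
P'(u) = 36u(u - 3)(u + 4) vanishes at u ∈ {-4, 0, 3}; Q'(v) = 36(v - 4)(v - 1)(v + 3) vanishes at v ∈ {-3, 1, 4}.
Local minima of P (where P''>0): P(-4)=-1920, P(3)=-891. Local minima of Q: Q(-3)=-1701, Q(4)=-672.
So the global minimum of L is P(-4) + Q(-3) + 3 = -1920 − 1701 + 3 = -3618, attained at (-4, -3).

(-4, -3)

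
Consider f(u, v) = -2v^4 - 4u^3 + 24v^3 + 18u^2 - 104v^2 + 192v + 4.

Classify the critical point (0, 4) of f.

saddle point

The mixed partial ∂²f/∂u∂v is 0, so the Hessian at any point is diag(f_uu, f_vv) = diag(12(-2u + 3), 8(-3v^2 + 18v - 26)).
At (0, 4): H = diag(36, -16).
The eigenvalues have opposite signs, so H is indefinite: a saddle point.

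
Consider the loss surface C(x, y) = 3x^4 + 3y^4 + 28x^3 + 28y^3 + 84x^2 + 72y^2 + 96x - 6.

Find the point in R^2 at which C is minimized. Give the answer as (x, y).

(-4, 0)

C(x,y) separates as P(x) + Q(y) − 6, so its minimum is min P + min Q − 6.
P'(x) = 12(x + 1)(x + 2)(x + 4) vanishes at x ∈ {-4, -2, -1}; Q'(y) = 12y(y + 3)(y + 4) vanishes at y ∈ {-4, -3, 0}.
Local minima of P (where P''>0): P(-4)=-64, P(-1)=-37. Local minima of Q: Q(-4)=128, Q(0)=0.
So the global minimum of C is P(-4) + Q(0) − 6 = -64 + 0 − 6 = -70, attained at (-4, 0).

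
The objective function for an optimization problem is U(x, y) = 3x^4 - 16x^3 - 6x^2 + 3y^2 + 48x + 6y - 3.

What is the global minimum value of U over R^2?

-166

U(x,y) separates as P(x) + Q(y) − 3, so its minimum is min P + min Q − 3.
P'(x) = 12(x - 4)(x - 1)(x + 1) vanishes at x ∈ {-1, 1, 4}; Q'(y) = 6y + 6 vanishes at y ∈ {-1}.
Local minima of P (where P''>0): P(-1)=-35, P(4)=-160. Local minima of Q: Q(-1)=-3.
So the global minimum of U is P(4) + Q(-1) − 3 = -160 − 3 − 3 = -166, attained at (4, -1).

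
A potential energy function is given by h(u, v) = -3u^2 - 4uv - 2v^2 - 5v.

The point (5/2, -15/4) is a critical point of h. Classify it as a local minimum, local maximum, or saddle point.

local maximum

The Hessian of h is constant: H = [[-6, -4], [-4, -4]].
det(H) = (-6)·(-4) − (-4)² = 8.
det(H) > 0 and tr(H) = -10 < 0, so H is negative definite and the point is a local maximum.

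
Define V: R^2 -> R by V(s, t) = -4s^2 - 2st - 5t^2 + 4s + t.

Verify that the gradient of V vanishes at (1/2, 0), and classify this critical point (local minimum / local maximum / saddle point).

∇V = (-8s - 2t + 4, -2s - 10t + 1); substituting (1/2, 0) gives ∇V = (0, 0), so (1/2, 0) is indeed a critical point.
The Hessian of V is constant: H = [[-8, -2], [-2, -10]].
det(H) = (-8)·(-10) − (-2)² = 76.
det(H) > 0 and tr(H) = -18 < 0, so H is negative definite and the point is a local maximum.

local maximum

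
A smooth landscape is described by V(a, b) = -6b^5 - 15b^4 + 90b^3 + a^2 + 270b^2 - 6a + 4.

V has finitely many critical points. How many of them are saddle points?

V separates as a function of a plus a function of b, so ∇V=0 decouples.
∂V/∂a = 2(a - 3) = 0 at a ∈ {3}; ∂V/∂b = -30b(b - 3)(b + 2)(b + 3) = 0 at b ∈ {-3, -2, 0, 3}.
The Hessian is diagonal: diag(V_aa, V_bb). Second derivatives: V_aa(3)=2; V_bb(-3)=540, V_bb(-2)=-300, V_bb(0)=540, V_bb(3)=-2700.
Saddle points occur where the two diagonal entries have opposite signs: (3, -2), (3, 3). Count: 2.

2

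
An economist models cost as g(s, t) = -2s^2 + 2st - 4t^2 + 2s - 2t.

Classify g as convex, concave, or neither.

g is quadratic, so its Hessian is the constant matrix H = [[-4, 2], [2, -8]].
det(H) = 28, tr(H) = -12.
det(H) > 0 and tr(H) < 0, so H is negative definite everywhere: concave.

concave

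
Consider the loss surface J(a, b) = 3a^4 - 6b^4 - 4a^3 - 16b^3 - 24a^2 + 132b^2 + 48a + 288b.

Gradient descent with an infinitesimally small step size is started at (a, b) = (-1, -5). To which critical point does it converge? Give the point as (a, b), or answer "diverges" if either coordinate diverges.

J is separable, so gradient descent decouples: a follows -∂J/∂a, b follows -∂J/∂b.
∂J/∂a = 12(a - 2)(a - 1)(a + 2); at a=-1 this is 72, so a decreases.
∂J/∂b = -24(b - 3)(b + 1)(b + 4); at b=-5 this is 768, so b decreases.
The b-coordinate has no critical point in that direction and runs off to infinity.

diverges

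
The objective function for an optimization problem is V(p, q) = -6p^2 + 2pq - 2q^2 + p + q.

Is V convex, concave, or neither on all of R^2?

V is quadratic, so its Hessian is the constant matrix H = [[-12, 2], [2, -4]].
det(H) = 44, tr(H) = -16.
det(H) > 0 and tr(H) < 0, so H is negative definite everywhere: concave.

concave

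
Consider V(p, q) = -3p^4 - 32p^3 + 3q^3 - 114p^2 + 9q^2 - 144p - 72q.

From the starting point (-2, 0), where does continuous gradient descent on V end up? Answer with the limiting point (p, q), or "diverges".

V is separable, so gradient descent decouples: p follows -∂V/∂p, q follows -∂V/∂q.
∂V/∂p = -12(p + 1)(p + 3)(p + 4); at p=-2 this is 24, so p decreases.
∂V/∂q = 9(q - 2)(q + 4); at q=0 this is -72, so q increases.
p converges to its nearest critical value -3 (a local min of the p-part); q converges to 2. The iterate converges to (-3, 2).

(-3, 2)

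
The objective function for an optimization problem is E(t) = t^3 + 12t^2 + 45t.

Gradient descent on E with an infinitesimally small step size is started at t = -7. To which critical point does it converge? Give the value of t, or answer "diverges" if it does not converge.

diverges

E'(t) = 3(t + 3)(t + 5), so E'(-7) = 24.
Gradient descent moves in the -E' direction, i.e. t is decreasing.
There is no critical point below t=-7, and E' keeps the same sign, so the iterate runs off to −∞.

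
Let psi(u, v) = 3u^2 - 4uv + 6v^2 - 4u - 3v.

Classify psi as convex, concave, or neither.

convex

psi is quadratic, so its Hessian is the constant matrix H = [[6, -4], [-4, 12]].
det(H) = 56, tr(H) = 18.
det(H) > 0 and tr(H) > 0, so H is positive definite everywhere: convex.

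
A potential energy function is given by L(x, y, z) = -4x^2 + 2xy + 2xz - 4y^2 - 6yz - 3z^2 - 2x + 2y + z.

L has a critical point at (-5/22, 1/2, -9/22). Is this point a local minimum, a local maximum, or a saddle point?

The Hessian is constant: H = [[-8, 2, 2], [2, -8, -6], [2, -6, -6]].
Leading principal minors: Δ₁ = -8, Δ₂ = 60, Δ₃ = -88.
The minors alternate sign starting negative (−, +, −), so H is negative definite: a local maximum.

local maximum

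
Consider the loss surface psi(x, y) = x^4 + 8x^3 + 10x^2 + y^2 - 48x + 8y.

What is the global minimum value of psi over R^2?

psi(x,y) separates as P(x) + Q(y), so its minimum is min P + min Q.
P'(x) = 4(x - 1)(x + 3)(x + 4) vanishes at x ∈ {-4, -3, 1}; Q'(y) = 2y + 8 vanishes at y ∈ {-4}.
Local minima of P (where P''>0): P(-4)=96, P(1)=-29. Local minima of Q: Q(-4)=-16.
So the global minimum of psi is P(1) + Q(-4) = -29 − 16 = -45, attained at (1, -4).

-45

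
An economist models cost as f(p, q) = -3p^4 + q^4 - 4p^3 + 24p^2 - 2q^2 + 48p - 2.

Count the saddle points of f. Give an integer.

f separates as a function of p plus a function of q, so ∇f=0 decouples.
∂f/∂p = -12(p - 2)(p + 1)(p + 2) = 0 at p ∈ {-2, -1, 2}; ∂f/∂q = 4q(q - 1)(q + 1) = 0 at q ∈ {-1, 0, 1}.
The Hessian is diagonal: diag(f_pp, f_qq). Second derivatives: f_pp(-2)=-48, f_pp(-1)=36, f_pp(2)=-144; f_qq(-1)=8, f_qq(0)=-4, f_qq(1)=8.
Saddle points occur where the two diagonal entries have opposite signs: (-2, -1), (-2, 1), (-1, 0), (2, -1), (2, 1). Count: 5.

5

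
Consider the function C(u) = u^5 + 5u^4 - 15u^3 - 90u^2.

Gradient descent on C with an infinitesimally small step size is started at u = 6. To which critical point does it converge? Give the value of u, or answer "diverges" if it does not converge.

3

C'(u) = 5u(u - 3)(u + 3)(u + 4), so C'(6) = 8100.
Gradient descent moves in the -C' direction, i.e. u is decreasing.
The nearest critical point in that direction is u = 3, where C'' = 630 > 0 (a local minimum). The iterate converges there.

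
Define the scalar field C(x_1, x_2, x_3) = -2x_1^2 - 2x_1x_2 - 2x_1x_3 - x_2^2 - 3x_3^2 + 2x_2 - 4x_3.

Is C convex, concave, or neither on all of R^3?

C is quadratic, so its Hessian is the constant matrix H = [[-4, -2, -2], [-2, -2, 0], [-2, 0, -6]].
Leading principal minors: -4, 4, -16.
Signs alternate −, +, − ⇒ H ≺ 0 ⇒ concave.

concave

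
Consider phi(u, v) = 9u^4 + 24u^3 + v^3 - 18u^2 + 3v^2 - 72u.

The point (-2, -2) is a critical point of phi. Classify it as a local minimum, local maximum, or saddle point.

saddle point

The mixed partial ∂²phi/∂u∂v is 0, so the Hessian at any point is diag(phi_uu, phi_vv) = diag(36(3u^2 + 4u - 1), 6(v + 1)).
At (-2, -2): H = diag(108, -6).
The eigenvalues have opposite signs, so H is indefinite: a saddle point.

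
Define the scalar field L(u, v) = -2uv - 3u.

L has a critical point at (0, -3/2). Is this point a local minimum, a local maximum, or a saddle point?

saddle point

The Hessian of L is constant: H = [[0, -2], [-2, 0]].
det(H) = 0·0 − (-2)² = -4.
Since det(H) < 0, H is indefinite and the critical point is a saddle point.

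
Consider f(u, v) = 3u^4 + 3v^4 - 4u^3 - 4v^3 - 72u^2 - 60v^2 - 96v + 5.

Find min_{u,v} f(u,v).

-1467

f(u,v) separates as P(u) + Q(v) + 5, so its minimum is min P + min Q + 5.
P'(u) = 12u(u - 4)(u + 3) vanishes at u ∈ {-3, 0, 4}; Q'(v) = 12(v - 4)(v + 1)(v + 2) vanishes at v ∈ {-2, -1, 4}.
Local minima of P (where P''>0): P(-3)=-297, P(4)=-640. Local minima of Q: Q(-2)=32, Q(4)=-832.
So the global minimum of f is P(4) + Q(4) + 5 = -640 − 832 + 5 = -1467, attained at (4, 4).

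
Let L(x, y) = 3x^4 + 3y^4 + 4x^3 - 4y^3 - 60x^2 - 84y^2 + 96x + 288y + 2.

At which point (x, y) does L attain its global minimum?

(-4, -4)

L(x,y) separates as P(x) + Q(y) + 2, so its minimum is min P + min Q + 2.
P'(x) = 12(x - 2)(x - 1)(x + 4) vanishes at x ∈ {-4, 1, 2}; Q'(y) = 12(y - 3)(y - 2)(y + 4) vanishes at y ∈ {-4, 2, 3}.
Local minima of P (where P''>0): P(-4)=-832, P(2)=32. Local minima of Q: Q(-4)=-1472, Q(3)=243.
So the global minimum of L is P(-4) + Q(-4) + 2 = -832 − 1472 + 2 = -2302, attained at (-4, -4).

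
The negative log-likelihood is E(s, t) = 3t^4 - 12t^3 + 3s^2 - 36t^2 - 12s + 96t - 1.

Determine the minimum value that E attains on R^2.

-205

E(s,t) separates as P(s) + Q(t) − 1, so its minimum is min P + min Q − 1.
P'(s) = 6s - 12 vanishes at s ∈ {2}; Q'(t) = 12(t - 4)(t - 1)(t + 2) vanishes at t ∈ {-2, 1, 4}.
Local minima of P (where P''>0): P(2)=-12. Local minima of Q: Q(-2)=-192, Q(4)=-192.
So the global minimum of E is P(2) + Q(-2) − 1 = -12 − 192 − 1 = -205, attained at (2, -2).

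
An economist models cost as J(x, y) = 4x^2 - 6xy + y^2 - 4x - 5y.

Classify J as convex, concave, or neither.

J is quadratic, so its Hessian is the constant matrix H = [[8, -6], [-6, 2]].
det(H) = -20, tr(H) = 10.
det(H) < 0, so H is indefinite: neither convex nor concave.

neither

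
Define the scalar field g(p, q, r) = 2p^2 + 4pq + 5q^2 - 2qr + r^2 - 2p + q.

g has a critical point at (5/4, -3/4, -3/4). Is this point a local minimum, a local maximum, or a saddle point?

local minimum

The Hessian is constant: H = [[4, 4, 0], [4, 10, -2], [0, -2, 2]].
Leading principal minors: Δ₁ = 4, Δ₂ = 24, Δ₃ = 32.
All leading minors are positive, so H is positive definite: a local minimum.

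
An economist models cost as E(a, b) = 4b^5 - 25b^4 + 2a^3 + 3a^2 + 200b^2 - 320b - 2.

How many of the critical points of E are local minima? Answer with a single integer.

2

E separates as a function of a plus a function of b, so ∇E=0 decouples.
∂E/∂a = 6a(a + 1) = 0 at a ∈ {-1, 0}; ∂E/∂b = 20(b - 4)(b - 2)(b - 1)(b + 2) = 0 at b ∈ {-2, 1, 2, 4}.
The Hessian is diagonal: diag(E_aa, E_bb). Second derivatives: E_aa(-1)=-6, E_aa(0)=6; E_bb(-2)=-1440, E_bb(1)=180, E_bb(2)=-160, E_bb(4)=720.
Local minima occur where both diagonal entries positive: (0, 1), (0, 4). Count: 2.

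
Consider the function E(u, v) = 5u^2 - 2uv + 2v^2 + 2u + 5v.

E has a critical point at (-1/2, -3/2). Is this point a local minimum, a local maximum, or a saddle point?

The Hessian of E is constant: H = [[10, -2], [-2, 4]].
det(H) = 10·4 − (-2)² = 36.
det(H) > 0 and tr(H) = 14 > 0, so H is positive definite and the point is a local minimum.

local minimum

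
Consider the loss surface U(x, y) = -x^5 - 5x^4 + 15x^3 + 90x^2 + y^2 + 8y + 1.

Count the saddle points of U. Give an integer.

2

U separates as a function of x plus a function of y, so ∇U=0 decouples.
∂U/∂x = -5x(x - 3)(x + 3)(x + 4) = 0 at x ∈ {-4, -3, 0, 3}; ∂U/∂y = 2(y + 4) = 0 at y ∈ {-4}.
The Hessian is diagonal: diag(U_xx, U_yy). Second derivatives: U_xx(-4)=140, U_xx(-3)=-90, U_xx(0)=180, U_xx(3)=-630; U_yy(-4)=2.
Saddle points occur where the two diagonal entries have opposite signs: (-3, -4), (3, -4). Count: 2.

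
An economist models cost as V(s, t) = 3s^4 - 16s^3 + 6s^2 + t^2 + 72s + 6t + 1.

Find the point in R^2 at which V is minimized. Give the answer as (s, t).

V(s,t) separates as P(s) + Q(t) + 1, so its minimum is min P + min Q + 1.
P'(s) = 12(s - 3)(s - 2)(s + 1) vanishes at s ∈ {-1, 2, 3}; Q'(t) = 2(t + 3) vanishes at t ∈ {-3}.
Local minima of P (where P''>0): P(-1)=-47, P(3)=81. Local minima of Q: Q(-3)=-9.
So the global minimum of V is P(-1) + Q(-3) + 1 = -47 − 9 + 1 = -55, attained at (-1, -3).

(-1, -3)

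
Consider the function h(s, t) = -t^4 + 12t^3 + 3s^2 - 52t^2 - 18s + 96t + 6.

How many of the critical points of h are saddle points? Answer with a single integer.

h separates as a function of s plus a function of t, so ∇h=0 decouples.
∂h/∂s = 6(s - 3) = 0 at s ∈ {3}; ∂h/∂t = -4(t - 4)(t - 3)(t - 2) = 0 at t ∈ {2, 3, 4}.
The Hessian is diagonal: diag(h_ss, h_tt). Second derivatives: h_ss(3)=6; h_tt(2)=-8, h_tt(3)=4, h_tt(4)=-8.
Saddle points occur where the two diagonal entries have opposite signs: (3, 2), (3, 4). Count: 2.

2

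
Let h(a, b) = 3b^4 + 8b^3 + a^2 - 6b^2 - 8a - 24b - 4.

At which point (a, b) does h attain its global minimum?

(4, 1)

h(a,b) separates as P(a) + Q(b) − 4, so its minimum is min P + min Q − 4.
P'(a) = 2a - 8 vanishes at a ∈ {4}; Q'(b) = 12(b - 1)(b + 1)(b + 2) vanishes at b ∈ {-2, -1, 1}.
Local minima of P (where P''>0): P(4)=-16. Local minima of Q: Q(-2)=8, Q(1)=-19.
So the global minimum of h is P(4) + Q(1) − 4 = -16 − 19 − 4 = -39, attained at (4, 1).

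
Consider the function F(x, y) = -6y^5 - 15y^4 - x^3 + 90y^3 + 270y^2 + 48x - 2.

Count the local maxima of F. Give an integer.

F separates as a function of x plus a function of y, so ∇F=0 decouples.
∂F/∂x = -3(x - 4)(x + 4) = 0 at x ∈ {-4, 4}; ∂F/∂y = -30y(y - 3)(y + 2)(y + 3) = 0 at y ∈ {-3, -2, 0, 3}.
The Hessian is diagonal: diag(F_xx, F_yy). Second derivatives: F_xx(-4)=24, F_xx(4)=-24; F_yy(-3)=540, F_yy(-2)=-300, F_yy(0)=540, F_yy(3)=-2700.
Local maxima occur where both diagonal entries negative: (4, -2), (4, 3). Count: 2.

2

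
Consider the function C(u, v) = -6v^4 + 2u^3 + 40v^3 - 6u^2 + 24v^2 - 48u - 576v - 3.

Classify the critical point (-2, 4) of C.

local maximum

The mixed partial ∂²C/∂u∂v is 0, so the Hessian at any point is diag(C_uu, C_vv) = diag(12(u - 1), 24(-3v^2 + 10v + 2)).
At (-2, 4): H = diag(-36, -144).
Both eigenvalues are negative, so H is negative definite: a local maximum.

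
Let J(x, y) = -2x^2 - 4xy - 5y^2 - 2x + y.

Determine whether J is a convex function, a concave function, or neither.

concave

J is quadratic, so its Hessian is the constant matrix H = [[-4, -4], [-4, -10]].
det(H) = 24, tr(H) = -14.
det(H) > 0 and tr(H) < 0, so H is negative definite everywhere: concave.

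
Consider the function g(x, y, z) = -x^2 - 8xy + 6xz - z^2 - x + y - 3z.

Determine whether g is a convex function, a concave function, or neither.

neither

g is quadratic, so its Hessian is the constant matrix H = [[-2, -8, 6], [-8, 0, 0], [6, 0, -2]].
Leading principal minors: -2, -64, 128.
Neither pattern holds ⇒ H is indefinite ⇒ neither convex nor concave.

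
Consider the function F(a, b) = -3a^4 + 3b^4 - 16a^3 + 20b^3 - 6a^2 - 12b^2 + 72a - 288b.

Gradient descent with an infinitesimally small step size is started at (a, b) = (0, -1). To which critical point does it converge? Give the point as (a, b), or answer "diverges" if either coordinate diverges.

(-2, 2)

F is separable, so gradient descent decouples: a follows -∂F/∂a, b follows -∂F/∂b.
∂F/∂a = -12(a - 1)(a + 2)(a + 3); at a=0 this is 72, so a decreases.
∂F/∂b = 12(b - 2)(b + 3)(b + 4); at b=-1 this is -216, so b increases.
a converges to its nearest critical value -2 (a local min of the a-part); b converges to 2. The iterate converges to (-2, 2).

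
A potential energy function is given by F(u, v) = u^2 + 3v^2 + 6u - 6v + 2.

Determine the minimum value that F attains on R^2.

F(u,v) separates as P(u) + Q(v) + 2, so its minimum is min P + min Q + 2.
P'(u) = 2u + 6 vanishes at u ∈ {-3}; Q'(v) = 6v - 6 vanishes at v ∈ {1}.
Local minima of P (where P''>0): P(-3)=-9. Local minima of Q: Q(1)=-3.
So the global minimum of F is P(-3) + Q(1) + 2 = -9 − 3 + 2 = -10, attained at (-3, 1).

-10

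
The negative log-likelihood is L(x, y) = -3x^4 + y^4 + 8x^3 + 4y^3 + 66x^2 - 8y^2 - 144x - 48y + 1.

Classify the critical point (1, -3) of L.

The mixed partial ∂²L/∂x∂y is 0, so the Hessian at any point is diag(L_xx, L_yy) = diag(12(-3x^2 + 4x + 11), 4(3y^2 + 6y - 4)).
At (1, -3): H = diag(144, 20).
Both eigenvalues are positive, so H is positive definite: a local minimum.

local minimum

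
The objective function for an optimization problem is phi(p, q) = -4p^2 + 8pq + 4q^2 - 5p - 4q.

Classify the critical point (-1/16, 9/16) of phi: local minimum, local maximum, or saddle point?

The Hessian of phi is constant: H = [[-8, 8], [8, 8]].
det(H) = (-8)·8 − 8² = -128.
Since det(H) < 0, H is indefinite and the critical point is a saddle point.

saddle point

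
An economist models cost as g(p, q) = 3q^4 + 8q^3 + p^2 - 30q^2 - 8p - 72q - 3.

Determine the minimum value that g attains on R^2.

g(p,q) separates as A(p) + B(q) − 3, so its minimum is min A + min B − 3.
A'(p) = 2p - 8 vanishes at p ∈ {4}; B'(q) = 12(q - 2)(q + 1)(q + 3) vanishes at q ∈ {-3, -1, 2}.
Local minima of A (where A''>0): A(4)=-16. Local minima of B: B(-3)=-27, B(2)=-152.
So the global minimum of g is A(4) + B(2) − 3 = -16 − 152 − 3 = -171, attained at (4, 2).

-171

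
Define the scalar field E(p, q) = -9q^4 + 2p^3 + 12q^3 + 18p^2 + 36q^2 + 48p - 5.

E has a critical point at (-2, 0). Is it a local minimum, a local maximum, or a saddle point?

The mixed partial ∂²E/∂p∂q is 0, so the Hessian at any point is diag(E_pp, E_qq) = diag(12(p + 3), 36(-3q^2 + 2q + 2)).
At (-2, 0): H = diag(12, 72).
Both eigenvalues are positive, so H is positive definite: a local minimum.

local minimum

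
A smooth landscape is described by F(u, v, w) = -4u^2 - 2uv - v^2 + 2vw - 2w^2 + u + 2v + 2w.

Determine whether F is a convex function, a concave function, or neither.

concave

F is quadratic, so its Hessian is the constant matrix H = [[-8, -2, 0], [-2, -2, 2], [0, 2, -4]].
Leading principal minors: -8, 12, -16.
Signs alternate −, +, − ⇒ H ≺ 0 ⇒ concave.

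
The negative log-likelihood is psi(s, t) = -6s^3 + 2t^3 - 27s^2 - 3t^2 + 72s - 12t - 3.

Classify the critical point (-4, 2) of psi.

local minimum

The mixed partial ∂²psi/∂s∂t is 0, so the Hessian at any point is diag(psi_ss, psi_tt) = diag(-18(2s + 3), 6(2t - 1)).
At (-4, 2): H = diag(90, 18).
Both eigenvalues are positive, so H is positive definite: a local minimum.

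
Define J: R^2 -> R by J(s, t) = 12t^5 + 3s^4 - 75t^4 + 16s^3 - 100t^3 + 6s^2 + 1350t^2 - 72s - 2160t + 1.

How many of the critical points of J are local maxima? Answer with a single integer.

J separates as a function of s plus a function of t, so ∇J=0 decouples.
∂J/∂s = 12(s - 1)(s + 2)(s + 3) = 0 at s ∈ {-3, -2, 1}; ∂J/∂t = 60(t - 4)(t - 3)(t - 1)(t + 3) = 0 at t ∈ {-3, 1, 3, 4}.
The Hessian is diagonal: diag(J_ss, J_tt). Second derivatives: J_ss(-3)=48, J_ss(-2)=-36, J_ss(1)=144; J_tt(-3)=-10080, J_tt(1)=1440, J_tt(3)=-720, J_tt(4)=1260.
Local maxima occur where both diagonal entries negative: (-2, -3), (-2, 3). Count: 2.

2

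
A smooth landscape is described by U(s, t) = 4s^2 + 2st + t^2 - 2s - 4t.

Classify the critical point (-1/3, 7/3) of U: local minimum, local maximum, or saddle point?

The Hessian of U is constant: H = [[8, 2], [2, 2]].
det(H) = 8·2 − 2² = 12.
det(H) > 0 and tr(H) = 10 > 0, so H is positive definite and the point is a local minimum.

local minimum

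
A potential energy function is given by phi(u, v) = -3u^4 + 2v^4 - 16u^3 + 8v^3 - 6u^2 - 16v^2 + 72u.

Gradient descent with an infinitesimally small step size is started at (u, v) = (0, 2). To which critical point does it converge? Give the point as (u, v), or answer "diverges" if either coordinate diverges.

(-2, 1)

phi is separable, so gradient descent decouples: u follows -∂phi/∂u, v follows -∂phi/∂v.
∂phi/∂u = -12(u - 1)(u + 2)(u + 3); at u=0 this is 72, so u decreases.
∂phi/∂v = 8v(v - 1)(v + 4); at v=2 this is 96, so v decreases.
u converges to its nearest critical value -2 (a local min of the u-part); v converges to 1. The iterate converges to (-2, 1).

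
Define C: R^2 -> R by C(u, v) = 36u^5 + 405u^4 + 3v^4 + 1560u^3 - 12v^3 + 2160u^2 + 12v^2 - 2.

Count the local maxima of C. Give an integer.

C separates as a function of u plus a function of v, so ∇C=0 decouples.
∂C/∂u = 180u(u + 2)(u + 3)(u + 4) = 0 at u ∈ {-4, -3, -2, 0}; ∂C/∂v = 12v(v - 2)(v - 1) = 0 at v ∈ {0, 1, 2}.
The Hessian is diagonal: diag(C_uu, C_vv). Second derivatives: C_uu(-4)=-1440, C_uu(-3)=540, C_uu(-2)=-720, C_uu(0)=4320; C_vv(0)=24, C_vv(1)=-12, C_vv(2)=24.
Local maxima occur where both diagonal entries negative: (-4, 1), (-2, 1). Count: 2.

2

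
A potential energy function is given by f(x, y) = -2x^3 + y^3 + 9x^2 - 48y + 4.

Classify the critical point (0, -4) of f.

The mixed partial ∂²f/∂x∂y is 0, so the Hessian at any point is diag(f_xx, f_yy) = diag(6(-2x + 3), 6y).
At (0, -4): H = diag(18, -24).
The eigenvalues have opposite signs, so H is indefinite: a saddle point.

saddle point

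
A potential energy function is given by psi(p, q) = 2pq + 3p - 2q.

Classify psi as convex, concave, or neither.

psi is quadratic, so its Hessian is the constant matrix H = [[0, 2], [2, 0]].
det(H) = -4, tr(H) = 0.
det(H) < 0, so H is indefinite: neither convex nor concave.

neither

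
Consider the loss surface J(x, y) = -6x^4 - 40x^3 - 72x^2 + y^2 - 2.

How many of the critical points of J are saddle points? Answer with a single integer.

J separates as a function of x plus a function of y, so ∇J=0 decouples.
∂J/∂x = -24x(x + 2)(x + 3) = 0 at x ∈ {-3, -2, 0}; ∂J/∂y = 2y = 0 at y ∈ {0}.
The Hessian is diagonal: diag(J_xx, J_yy). Second derivatives: J_xx(-3)=-72, J_xx(-2)=48, J_xx(0)=-144; J_yy(0)=2.
Saddle points occur where the two diagonal entries have opposite signs: (-3, 0), (0, 0). Count: 2.

2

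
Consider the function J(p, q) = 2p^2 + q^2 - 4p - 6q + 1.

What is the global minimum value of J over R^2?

J(p,q) separates as A(p) + B(q) + 1, so its minimum is min A + min B + 1.
A'(p) = 4p - 4 vanishes at p ∈ {1}; B'(q) = 2q - 6 vanishes at q ∈ {3}.
Local minima of A (where A''>0): A(1)=-2. Local minima of B: B(3)=-9.
So the global minimum of J is A(1) + B(3) + 1 = -2 − 9 + 1 = -10, attained at (1, 3).

-10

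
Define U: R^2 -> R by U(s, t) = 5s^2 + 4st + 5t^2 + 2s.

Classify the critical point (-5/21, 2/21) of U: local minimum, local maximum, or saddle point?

local minimum

The Hessian of U is constant: H = [[10, 4], [4, 10]].
det(H) = 10·10 − 4² = 84.
det(H) > 0 and tr(H) = 20 > 0, so H is positive definite and the point is a local minimum.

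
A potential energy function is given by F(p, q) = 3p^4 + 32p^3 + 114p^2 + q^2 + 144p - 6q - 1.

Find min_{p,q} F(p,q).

F(p,q) separates as A(p) + B(q) − 1, so its minimum is min A + min B − 1.
A'(p) = 12(p + 1)(p + 3)(p + 4) vanishes at p ∈ {-4, -3, -1}; B'(q) = 2q - 6 vanishes at q ∈ {3}.
Local minima of A (where A''>0): A(-4)=-32, A(-1)=-59. Local minima of B: B(3)=-9.
So the global minimum of F is A(-1) + B(3) − 1 = -59 − 9 − 1 = -69, attained at (-1, 3).

-69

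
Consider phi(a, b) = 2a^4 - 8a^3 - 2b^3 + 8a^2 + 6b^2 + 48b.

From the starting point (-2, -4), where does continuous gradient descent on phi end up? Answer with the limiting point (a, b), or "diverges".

(0, -2)

phi is separable, so gradient descent decouples: a follows -∂phi/∂a, b follows -∂phi/∂b.
∂phi/∂a = 8a(a - 2)(a - 1); at a=-2 this is -192, so a increases.
∂phi/∂b = -6(b - 4)(b + 2); at b=-4 this is -96, so b increases.
a converges to its nearest critical value 0 (a local min of the a-part); b converges to -2. The iterate converges to (0, -2).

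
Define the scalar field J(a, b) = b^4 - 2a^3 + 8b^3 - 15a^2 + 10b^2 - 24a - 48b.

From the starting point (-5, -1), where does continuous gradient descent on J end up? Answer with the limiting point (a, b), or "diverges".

(-4, 1)

J is separable, so gradient descent decouples: a follows -∂J/∂a, b follows -∂J/∂b.
∂J/∂a = -6(a + 1)(a + 4); at a=-5 this is -24, so a increases.
∂J/∂b = 4(b - 1)(b + 3)(b + 4); at b=-1 this is -48, so b increases.
a converges to its nearest critical value -4 (a local min of the a-part); b converges to 1. The iterate converges to (-4, 1).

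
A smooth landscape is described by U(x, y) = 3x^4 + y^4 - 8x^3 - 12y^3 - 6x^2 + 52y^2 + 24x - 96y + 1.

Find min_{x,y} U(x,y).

-82

U(x,y) separates as P(x) + Q(y) + 1, so its minimum is min P + min Q + 1.
P'(x) = 12(x - 2)(x - 1)(x + 1) vanishes at x ∈ {-1, 1, 2}; Q'(y) = 4(y - 4)(y - 3)(y - 2) vanishes at y ∈ {2, 3, 4}.
Local minima of P (where P''>0): P(-1)=-19, P(2)=8. Local minima of Q: Q(2)=-64, Q(4)=-64.
So the global minimum of U is P(-1) + Q(2) + 1 = -19 − 64 + 1 = -82, attained at (-1, 2).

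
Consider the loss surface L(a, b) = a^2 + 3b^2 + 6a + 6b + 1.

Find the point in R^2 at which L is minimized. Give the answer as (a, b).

(-3, -1)

L(a,b) separates as P(a) + Q(b) + 1, so its minimum is min P + min Q + 1.
P'(a) = 2a + 6 vanishes at a ∈ {-3}; Q'(b) = 6b + 6 vanishes at b ∈ {-1}.
Local minima of P (where P''>0): P(-3)=-9. Local minima of Q: Q(-1)=-3.
So the global minimum of L is P(-3) + Q(-1) + 1 = -9 − 3 + 1 = -11, attained at (-3, -1).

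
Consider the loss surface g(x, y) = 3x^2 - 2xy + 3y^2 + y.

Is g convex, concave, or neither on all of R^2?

convex

g is quadratic, so its Hessian is the constant matrix H = [[6, -2], [-2, 6]].
det(H) = 32, tr(H) = 12.
det(H) > 0 and tr(H) > 0, so H is positive definite everywhere: convex.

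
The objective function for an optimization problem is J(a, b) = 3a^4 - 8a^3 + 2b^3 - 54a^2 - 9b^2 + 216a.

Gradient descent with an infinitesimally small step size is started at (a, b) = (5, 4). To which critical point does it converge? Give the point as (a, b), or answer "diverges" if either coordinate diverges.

J is separable, so gradient descent decouples: a follows -∂J/∂a, b follows -∂J/∂b.
∂J/∂a = 12(a - 3)(a - 2)(a + 3); at a=5 this is 576, so a decreases.
∂J/∂b = 6b(b - 3); at b=4 this is 24, so b decreases.
a converges to its nearest critical value 3 (a local min of the a-part); b converges to 3. The iterate converges to (3, 3).

(3, 3)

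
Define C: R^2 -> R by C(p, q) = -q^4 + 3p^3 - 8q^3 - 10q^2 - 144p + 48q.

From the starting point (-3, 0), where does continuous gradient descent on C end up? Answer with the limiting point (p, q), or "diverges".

C is separable, so gradient descent decouples: p follows -∂C/∂p, q follows -∂C/∂q.
∂C/∂p = 9(p - 4)(p + 4); at p=-3 this is -63, so p increases.
∂C/∂q = -4(q - 1)(q + 3)(q + 4); at q=0 this is 48, so q decreases.
p converges to its nearest critical value 4 (a local min of the p-part); q converges to -3. The iterate converges to (4, -3).

(4, -3)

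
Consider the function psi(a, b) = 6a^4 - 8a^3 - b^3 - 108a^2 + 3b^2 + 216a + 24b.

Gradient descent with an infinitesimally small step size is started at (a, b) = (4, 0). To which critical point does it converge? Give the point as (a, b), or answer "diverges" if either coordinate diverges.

(3, -2)

psi is separable, so gradient descent decouples: a follows -∂psi/∂a, b follows -∂psi/∂b.
∂psi/∂a = 24(a - 3)(a - 1)(a + 3); at a=4 this is 504, so a decreases.
∂psi/∂b = -3(b - 4)(b + 2); at b=0 this is 24, so b decreases.
a converges to its nearest critical value 3 (a local min of the a-part); b converges to -2. The iterate converges to (3, -2).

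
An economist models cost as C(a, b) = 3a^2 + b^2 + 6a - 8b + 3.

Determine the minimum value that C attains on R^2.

-16

C(a,b) separates as P(a) + Q(b) + 3, so its minimum is min P + min Q + 3.
P'(a) = 6a + 6 vanishes at a ∈ {-1}; Q'(b) = 2b - 8 vanishes at b ∈ {4}.
Local minima of P (where P''>0): P(-1)=-3. Local minima of Q: Q(4)=-16.
So the global minimum of C is P(-1) + Q(4) + 3 = -3 − 16 + 3 = -16, attained at (-1, 4).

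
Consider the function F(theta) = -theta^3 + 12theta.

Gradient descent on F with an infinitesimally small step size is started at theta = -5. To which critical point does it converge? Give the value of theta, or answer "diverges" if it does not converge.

F'(theta) = -3(theta - 2)(theta + 2), so F'(-5) = -63.
Gradient descent moves in the -F' direction, i.e. theta is increasing.
The nearest critical point in that direction is theta = -2, where F'' = 12 > 0 (a local minimum). The iterate converges there.

-2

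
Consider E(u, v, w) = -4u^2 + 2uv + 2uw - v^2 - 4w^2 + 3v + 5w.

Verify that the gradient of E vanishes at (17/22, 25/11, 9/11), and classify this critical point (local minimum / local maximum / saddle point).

∇E = (-8u + 2v + 2w, 2u - 2v + 3, 2u - 8w + 5); substituting (17/22, 25/11, 9/11) gives ∇E = (0, 0, 0), so (17/22, 25/11, 9/11) is indeed a critical point.
The Hessian is constant: H = [[-8, 2, 2], [2, -2, 0], [2, 0, -8]].
Leading principal minors: Δ₁ = -8, Δ₂ = 12, Δ₃ = -88.
The minors alternate sign starting negative (−, +, −), so H is negative definite: a local maximum.

local maximum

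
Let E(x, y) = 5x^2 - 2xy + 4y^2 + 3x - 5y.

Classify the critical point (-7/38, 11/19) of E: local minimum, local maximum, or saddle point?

local minimum

The Hessian of E is constant: H = [[10, -2], [-2, 8]].
det(H) = 10·8 − (-2)² = 76.
det(H) > 0 and tr(H) = 18 > 0, so H is positive definite and the point is a local minimum.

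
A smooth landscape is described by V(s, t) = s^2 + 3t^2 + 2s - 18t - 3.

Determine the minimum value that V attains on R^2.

-31

V(s,t) separates as P(s) + Q(t) − 3, so its minimum is min P + min Q − 3.
P'(s) = 2s + 2 vanishes at s ∈ {-1}; Q'(t) = 6(t - 3) vanishes at t ∈ {3}.
Local minima of P (where P''>0): P(-1)=-1. Local minima of Q: Q(3)=-27.
So the global minimum of V is P(-1) + Q(3) − 3 = -1 − 27 − 3 = -31, attained at (-1, 3).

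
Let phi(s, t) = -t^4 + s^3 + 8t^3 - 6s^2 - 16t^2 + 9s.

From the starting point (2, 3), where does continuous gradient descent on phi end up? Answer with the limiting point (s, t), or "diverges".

(3, 2)

phi is separable, so gradient descent decouples: s follows -∂phi/∂s, t follows -∂phi/∂t.
∂phi/∂s = 3(s - 3)(s - 1); at s=2 this is -3, so s increases.
∂phi/∂t = -4t(t - 4)(t - 2); at t=3 this is 12, so t decreases.
s converges to its nearest critical value 3 (a local min of the s-part); t converges to 2. The iterate converges to (3, 2).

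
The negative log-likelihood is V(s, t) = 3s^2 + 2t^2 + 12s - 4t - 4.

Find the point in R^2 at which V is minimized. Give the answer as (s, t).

V(s,t) separates as P(s) + Q(t) − 4, so its minimum is min P + min Q − 4.
P'(s) = 6s + 12 vanishes at s ∈ {-2}; Q'(t) = 4(t - 1) vanishes at t ∈ {1}.
Local minima of P (where P''>0): P(-2)=-12. Local minima of Q: Q(1)=-2.
So the global minimum of V is P(-2) + Q(1) − 4 = -12 − 2 − 4 = -18, attained at (-2, 1).

(-2, 1)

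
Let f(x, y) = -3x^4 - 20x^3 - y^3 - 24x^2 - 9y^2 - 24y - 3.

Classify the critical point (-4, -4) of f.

saddle point

The mixed partial ∂²f/∂x∂y is 0, so the Hessian at any point is diag(f_xx, f_yy) = diag(-12(3x^2 + 10x + 4), -6(y + 3)).
At (-4, -4): H = diag(-144, 6).
The eigenvalues have opposite signs, so H is indefinite: a saddle point.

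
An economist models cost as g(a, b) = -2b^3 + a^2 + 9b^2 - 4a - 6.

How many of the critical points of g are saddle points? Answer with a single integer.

1

g separates as a function of a plus a function of b, so ∇g=0 decouples.
∂g/∂a = 2(a - 2) = 0 at a ∈ {2}; ∂g/∂b = -6b(b - 3) = 0 at b ∈ {0, 3}.
The Hessian is diagonal: diag(g_aa, g_bb). Second derivatives: g_aa(2)=2; g_bb(0)=18, g_bb(3)=-18.
Saddle points occur where the two diagonal entries have opposite signs: (2, 3). Count: 1.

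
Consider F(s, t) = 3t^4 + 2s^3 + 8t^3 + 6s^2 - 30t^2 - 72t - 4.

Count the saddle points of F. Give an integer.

3

F separates as a function of s plus a function of t, so ∇F=0 decouples.
∂F/∂s = 6s(s + 2) = 0 at s ∈ {-2, 0}; ∂F/∂t = 12(t - 2)(t + 1)(t + 3) = 0 at t ∈ {-3, -1, 2}.
The Hessian is diagonal: diag(F_ss, F_tt). Second derivatives: F_ss(-2)=-12, F_ss(0)=12; F_tt(-3)=120, F_tt(-1)=-72, F_tt(2)=180.
Saddle points occur where the two diagonal entries have opposite signs: (-2, -3), (-2, 2), (0, -1). Count: 3.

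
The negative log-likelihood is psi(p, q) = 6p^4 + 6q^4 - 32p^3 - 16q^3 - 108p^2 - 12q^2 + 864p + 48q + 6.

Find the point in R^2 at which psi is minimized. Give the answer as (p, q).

psi(p,q) separates as A(p) + B(q) + 6, so its minimum is min A + min B + 6.
A'(p) = 24(p - 4)(p - 3)(p + 3) vanishes at p ∈ {-3, 3, 4}; B'(q) = 24(q - 2)(q - 1)(q + 1) vanishes at q ∈ {-1, 1, 2}.
Local minima of A (where A''>0): A(-3)=-2214, A(4)=1216. Local minima of B: B(-1)=-38, B(2)=16.
So the global minimum of psi is A(-3) + B(-1) + 6 = -2214 − 38 + 6 = -2246, attained at (-3, -1).

(-3, -1)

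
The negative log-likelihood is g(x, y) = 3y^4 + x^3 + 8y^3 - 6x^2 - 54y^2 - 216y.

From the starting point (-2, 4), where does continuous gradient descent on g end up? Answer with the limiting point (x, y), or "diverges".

g is separable, so gradient descent decouples: x follows -∂g/∂x, y follows -∂g/∂y.
∂g/∂x = 3x(x - 4); at x=-2 this is 36, so x decreases.
∂g/∂y = 12(y - 3)(y + 2)(y + 3); at y=4 this is 504, so y decreases.
The x-coordinate has no critical point in that direction and runs off to infinity.

diverges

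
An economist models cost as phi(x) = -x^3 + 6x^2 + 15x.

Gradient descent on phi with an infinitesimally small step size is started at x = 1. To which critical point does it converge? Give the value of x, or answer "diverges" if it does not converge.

phi'(x) = -3(x - 5)(x + 1), so phi'(1) = 24.
Gradient descent moves in the -phi' direction, i.e. x is decreasing.
The nearest critical point in that direction is x = -1, where phi'' = 18 > 0 (a local minimum). The iterate converges there.

-1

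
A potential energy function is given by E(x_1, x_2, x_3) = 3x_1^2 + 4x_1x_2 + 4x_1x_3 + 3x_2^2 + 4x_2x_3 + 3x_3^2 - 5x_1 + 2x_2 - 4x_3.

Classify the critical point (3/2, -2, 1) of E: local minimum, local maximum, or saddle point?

The Hessian is constant: H = [[6, 4, 4], [4, 6, 4], [4, 4, 6]].
Leading principal minors: Δ₁ = 6, Δ₂ = 20, Δ₃ = 56.
All leading minors are positive, so H is positive definite: a local minimum.

local minimum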